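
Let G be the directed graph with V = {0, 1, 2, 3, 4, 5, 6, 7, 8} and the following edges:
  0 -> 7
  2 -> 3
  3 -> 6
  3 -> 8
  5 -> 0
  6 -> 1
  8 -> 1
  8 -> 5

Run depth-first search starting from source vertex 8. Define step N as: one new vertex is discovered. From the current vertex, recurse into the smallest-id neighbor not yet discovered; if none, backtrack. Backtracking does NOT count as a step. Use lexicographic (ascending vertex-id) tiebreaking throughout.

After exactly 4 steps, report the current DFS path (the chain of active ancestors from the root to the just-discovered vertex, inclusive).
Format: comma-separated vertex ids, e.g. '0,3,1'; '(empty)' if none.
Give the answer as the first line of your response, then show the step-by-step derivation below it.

8,5,0

step 1: discover 8; path=8; order=8
step 2: discover 1; path=8>1; order=8,1
step 3: discover 5; path=8>5; order=8,1,5
step 4: discover 0; path=8>5>0; order=8,1,5,0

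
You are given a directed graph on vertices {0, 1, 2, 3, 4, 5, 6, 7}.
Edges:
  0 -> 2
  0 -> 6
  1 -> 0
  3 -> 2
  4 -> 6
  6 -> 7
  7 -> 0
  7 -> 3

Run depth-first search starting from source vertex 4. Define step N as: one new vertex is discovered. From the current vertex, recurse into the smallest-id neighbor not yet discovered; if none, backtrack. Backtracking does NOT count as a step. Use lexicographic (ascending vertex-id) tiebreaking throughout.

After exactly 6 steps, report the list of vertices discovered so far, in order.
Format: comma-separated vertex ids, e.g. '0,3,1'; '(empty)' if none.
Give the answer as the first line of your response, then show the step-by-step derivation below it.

4,6,7,0,2,3

step 1: discover 4; path=4; order=4
step 2: discover 6; path=4>6; order=4,6
step 3: discover 7; path=4>6>7; order=4,6,7
step 4: discover 0; path=4>6>7>0; order=4,6,7,0
step 5: discover 2; path=4>6>7>0>2; order=4,6,7,0,2
step 6: discover 3; path=4>6>7>3; order=4,6,7,0,2,3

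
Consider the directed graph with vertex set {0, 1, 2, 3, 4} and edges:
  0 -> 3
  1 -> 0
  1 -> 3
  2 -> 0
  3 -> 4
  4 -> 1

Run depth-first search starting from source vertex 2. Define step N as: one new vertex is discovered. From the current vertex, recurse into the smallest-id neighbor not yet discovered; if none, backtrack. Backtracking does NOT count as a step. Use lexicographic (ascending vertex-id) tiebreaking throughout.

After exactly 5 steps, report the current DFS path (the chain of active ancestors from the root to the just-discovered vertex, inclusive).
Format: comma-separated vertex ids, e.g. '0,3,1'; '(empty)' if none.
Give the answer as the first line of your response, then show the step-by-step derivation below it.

2,0,3,4,1

step 1: discover 2; path=2; order=2
step 2: discover 0; path=2>0; order=2,0
step 3: discover 3; path=2>0>3; order=2,0,3
step 4: discover 4; path=2>0>3>4; order=2,0,3,4
step 5: discover 1; path=2>0>3>4>1; order=2,0,3,4,1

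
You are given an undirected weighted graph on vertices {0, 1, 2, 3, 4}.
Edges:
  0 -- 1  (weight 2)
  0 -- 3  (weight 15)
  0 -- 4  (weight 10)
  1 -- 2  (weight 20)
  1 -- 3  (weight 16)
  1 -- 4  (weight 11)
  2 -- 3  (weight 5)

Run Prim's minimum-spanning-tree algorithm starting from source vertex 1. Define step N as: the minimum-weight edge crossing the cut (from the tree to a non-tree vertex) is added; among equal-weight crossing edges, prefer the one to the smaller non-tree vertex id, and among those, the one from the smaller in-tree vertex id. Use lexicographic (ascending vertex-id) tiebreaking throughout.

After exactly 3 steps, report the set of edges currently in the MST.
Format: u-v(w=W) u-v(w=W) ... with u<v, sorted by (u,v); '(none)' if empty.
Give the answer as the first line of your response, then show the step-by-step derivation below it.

0-1(w=2) 0-3(w=15) 0-4(w=10)

step 1: add edge 0-1 (w=2); MST = {0-1(w=2)}
step 2: add edge 0-4 (w=10); MST = {0-1(w=2) 0-4(w=10)}
step 3: add edge 0-3 (w=15); MST = {0-1(w=2) 0-3(w=15) 0-4(w=10)}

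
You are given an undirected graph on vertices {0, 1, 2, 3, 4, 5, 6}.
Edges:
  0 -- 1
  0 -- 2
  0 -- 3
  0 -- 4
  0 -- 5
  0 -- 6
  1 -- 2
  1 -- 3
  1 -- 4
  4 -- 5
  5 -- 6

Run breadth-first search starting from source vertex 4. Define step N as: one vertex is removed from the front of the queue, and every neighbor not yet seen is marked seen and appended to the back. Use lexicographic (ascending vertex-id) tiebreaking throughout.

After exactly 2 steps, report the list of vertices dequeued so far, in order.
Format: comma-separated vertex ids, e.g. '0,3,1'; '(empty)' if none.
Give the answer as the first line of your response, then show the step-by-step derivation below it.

4,0

step 1: dequeue 4; queue=[0,1,5]; order=4
step 2: dequeue 0; queue=[1,5,2,3,6]; order=4,0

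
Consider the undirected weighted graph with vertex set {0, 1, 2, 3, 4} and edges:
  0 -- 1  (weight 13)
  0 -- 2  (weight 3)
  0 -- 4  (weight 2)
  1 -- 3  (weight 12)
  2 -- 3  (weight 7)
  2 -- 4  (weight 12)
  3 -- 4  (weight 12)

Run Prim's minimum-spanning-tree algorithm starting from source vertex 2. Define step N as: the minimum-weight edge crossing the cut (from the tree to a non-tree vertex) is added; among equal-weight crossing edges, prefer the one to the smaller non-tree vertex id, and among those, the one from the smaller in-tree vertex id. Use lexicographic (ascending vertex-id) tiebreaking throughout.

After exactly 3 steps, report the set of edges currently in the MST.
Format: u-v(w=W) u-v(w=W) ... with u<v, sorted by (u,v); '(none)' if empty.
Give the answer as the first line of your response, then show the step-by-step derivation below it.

0-2(w=3) 0-4(w=2) 2-3(w=7)

step 1: add edge 0-2 (w=3); MST = {0-2(w=3)}
step 2: add edge 0-4 (w=2); MST = {0-2(w=3) 0-4(w=2)}
step 3: add edge 2-3 (w=7); MST = {0-2(w=3) 0-4(w=2) 2-3(w=7)}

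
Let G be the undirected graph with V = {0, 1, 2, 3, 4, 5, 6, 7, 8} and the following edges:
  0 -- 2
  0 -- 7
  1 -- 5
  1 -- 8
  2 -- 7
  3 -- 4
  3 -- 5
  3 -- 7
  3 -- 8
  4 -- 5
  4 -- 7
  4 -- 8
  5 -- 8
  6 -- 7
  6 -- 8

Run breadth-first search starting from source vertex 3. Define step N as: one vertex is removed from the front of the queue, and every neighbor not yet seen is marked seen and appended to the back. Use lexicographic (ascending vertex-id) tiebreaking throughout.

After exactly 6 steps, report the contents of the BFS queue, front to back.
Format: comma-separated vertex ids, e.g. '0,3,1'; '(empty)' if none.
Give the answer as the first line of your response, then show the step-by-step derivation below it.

0,2,6

step 1: dequeue 3; queue=[4,5,7,8]; order=3
step 2: dequeue 4; queue=[5,7,8]; order=3,4
step 3: dequeue 5; queue=[7,8,1]; order=3,4,5
step 4: dequeue 7; queue=[8,1,0,2,6]; order=3,4,5,7
step 5: dequeue 8; queue=[1,0,2,6]; order=3,4,5,7,8
step 6: dequeue 1; queue=[0,2,6]; order=3,4,5,7,8,1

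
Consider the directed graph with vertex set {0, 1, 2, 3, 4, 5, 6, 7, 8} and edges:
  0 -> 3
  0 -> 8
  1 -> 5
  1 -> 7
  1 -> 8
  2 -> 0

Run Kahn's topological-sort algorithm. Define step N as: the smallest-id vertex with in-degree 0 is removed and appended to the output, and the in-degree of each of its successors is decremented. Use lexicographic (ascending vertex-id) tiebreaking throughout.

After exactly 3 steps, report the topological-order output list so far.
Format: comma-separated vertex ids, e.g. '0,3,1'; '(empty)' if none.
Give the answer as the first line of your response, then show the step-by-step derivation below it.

1,2,0

step 1: output 1; order=[1]; indeg=(1,0,0,1,0,0,0,0,1)
step 2: output 2; order=[1,2]; indeg=(0,0,0,1,0,0,0,0,1)
step 3: output 0; order=[1,2,0]; indeg=(0,0,0,0,0,0,0,0,0)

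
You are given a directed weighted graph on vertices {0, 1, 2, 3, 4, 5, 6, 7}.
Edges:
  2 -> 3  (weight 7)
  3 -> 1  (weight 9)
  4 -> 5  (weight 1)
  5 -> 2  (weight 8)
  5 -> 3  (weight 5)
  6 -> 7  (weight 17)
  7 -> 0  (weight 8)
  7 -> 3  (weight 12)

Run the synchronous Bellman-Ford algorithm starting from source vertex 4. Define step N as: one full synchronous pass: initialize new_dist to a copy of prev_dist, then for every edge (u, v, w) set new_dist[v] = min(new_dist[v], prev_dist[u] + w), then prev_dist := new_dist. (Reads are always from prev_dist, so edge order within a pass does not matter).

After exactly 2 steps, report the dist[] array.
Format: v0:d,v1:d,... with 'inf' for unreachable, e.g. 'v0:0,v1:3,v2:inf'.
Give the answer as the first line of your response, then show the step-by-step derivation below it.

v0:inf,v1:inf,v2:9,v3:6,v4:0,v5:1,v6:inf,v7:inf

step 1: dist = v0:inf,v1:inf,v2:inf,v3:inf,v4:0,v5:1,v6:inf,v7:inf
step 2: dist = v0:inf,v1:inf,v2:9,v3:6,v4:0,v5:1,v6:inf,v7:inf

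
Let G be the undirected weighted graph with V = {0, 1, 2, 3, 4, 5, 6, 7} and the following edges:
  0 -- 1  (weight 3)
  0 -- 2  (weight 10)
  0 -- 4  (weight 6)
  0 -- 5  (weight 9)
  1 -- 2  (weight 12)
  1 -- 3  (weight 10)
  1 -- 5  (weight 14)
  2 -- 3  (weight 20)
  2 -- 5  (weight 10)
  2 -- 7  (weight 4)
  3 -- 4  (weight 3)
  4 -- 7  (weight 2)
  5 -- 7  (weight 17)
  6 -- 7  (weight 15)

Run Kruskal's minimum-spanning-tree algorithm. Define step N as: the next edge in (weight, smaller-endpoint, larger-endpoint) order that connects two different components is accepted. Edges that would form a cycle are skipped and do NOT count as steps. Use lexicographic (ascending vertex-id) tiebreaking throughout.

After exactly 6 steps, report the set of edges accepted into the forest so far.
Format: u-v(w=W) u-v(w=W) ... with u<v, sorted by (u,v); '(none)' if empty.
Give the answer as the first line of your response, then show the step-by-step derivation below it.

0-1(w=3) 0-4(w=6) 0-5(w=9) 2-7(w=4) 3-4(w=3) 4-7(w=2)

step 1: add edge 4-7 (w=2); MST = {4-7(w=2)}
step 2: add edge 0-1 (w=3); MST = {0-1(w=3) 4-7(w=2)}
step 3: add edge 3-4 (w=3); MST = {0-1(w=3) 3-4(w=3) 4-7(w=2)}
step 4: add edge 2-7 (w=4); MST = {0-1(w=3) 2-7(w=4) 3-4(w=3) 4-7(w=2)}
step 5: add edge 0-4 (w=6); MST = {0-1(w=3) 0-4(w=6) 2-7(w=4) 3-4(w=3) 4-7(w=2)}
step 6: add edge 0-5 (w=9); MST = {0-1(w=3) 0-4(w=6) 0-5(w=9) 2-7(w=4) 3-4(w=3) 4-7(w=2)}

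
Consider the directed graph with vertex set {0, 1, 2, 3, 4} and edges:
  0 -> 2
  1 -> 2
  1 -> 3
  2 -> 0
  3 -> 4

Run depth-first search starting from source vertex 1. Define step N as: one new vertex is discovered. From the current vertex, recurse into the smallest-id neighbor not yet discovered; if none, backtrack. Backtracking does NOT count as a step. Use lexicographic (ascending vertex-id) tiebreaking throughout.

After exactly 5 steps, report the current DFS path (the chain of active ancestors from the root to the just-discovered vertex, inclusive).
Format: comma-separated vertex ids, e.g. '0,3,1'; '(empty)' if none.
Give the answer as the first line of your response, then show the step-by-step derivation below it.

1,3,4

step 1: discover 1; path=1; order=1
step 2: discover 2; path=1>2; order=1,2
step 3: discover 0; path=1>2>0; order=1,2,0
step 4: discover 3; path=1>3; order=1,2,0,3
step 5: discover 4; path=1>3>4; order=1,2,0,3,4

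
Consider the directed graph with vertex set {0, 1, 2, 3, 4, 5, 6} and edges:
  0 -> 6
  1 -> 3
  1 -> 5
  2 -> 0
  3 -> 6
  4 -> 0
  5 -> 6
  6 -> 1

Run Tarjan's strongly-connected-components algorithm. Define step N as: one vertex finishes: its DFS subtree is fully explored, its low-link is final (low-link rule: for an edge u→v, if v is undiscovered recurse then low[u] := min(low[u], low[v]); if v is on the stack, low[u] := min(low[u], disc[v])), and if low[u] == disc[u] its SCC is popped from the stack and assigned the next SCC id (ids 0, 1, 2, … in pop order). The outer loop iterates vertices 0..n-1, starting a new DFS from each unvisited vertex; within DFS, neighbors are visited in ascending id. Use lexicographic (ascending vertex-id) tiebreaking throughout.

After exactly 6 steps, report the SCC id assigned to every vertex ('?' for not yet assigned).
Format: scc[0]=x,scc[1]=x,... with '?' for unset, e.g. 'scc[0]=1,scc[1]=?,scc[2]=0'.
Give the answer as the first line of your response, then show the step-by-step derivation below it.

scc[0]=1,scc[1]=0,scc[2]=2,scc[3]=0,scc[4]=?,scc[5]=0,scc[6]=0

step 1: low=(low[0]=0,low[1]=2,low[2]=?,low[3]=1,low[4]=?,low[5]=?,low[6]=1); scc=(scc[0]=?,scc[1]=?,scc[2]=?,scc[3]=?,scc[4]=?,scc[5]=?,scc[6]=?)
step 2: low=(low[0]=0,low[1]=1,low[2]=?,low[3]=1,low[4]=?,low[5]=1,low[6]=1); scc=(scc[0]=?,scc[1]=?,scc[2]=?,scc[3]=?,scc[4]=?,scc[5]=?,scc[6]=?)
step 3: low=(low[0]=0,low[1]=1,low[2]=?,low[3]=1,low[4]=?,low[5]=1,low[6]=1); scc=(scc[0]=?,scc[1]=?,scc[2]=?,scc[3]=?,scc[4]=?,scc[5]=?,scc[6]=?)
step 4: low=(low[0]=0,low[1]=1,low[2]=?,low[3]=1,low[4]=?,low[5]=1,low[6]=1); scc=(scc[0]=?,scc[1]=0,scc[2]=?,scc[3]=0,scc[4]=?,scc[5]=0,scc[6]=0)
step 5: low=(low[0]=0,low[1]=1,low[2]=?,low[3]=1,low[4]=?,low[5]=1,low[6]=1); scc=(scc[0]=1,scc[1]=0,scc[2]=?,scc[3]=0,scc[4]=?,scc[5]=0,scc[6]=0)
step 6: low=(low[0]=0,low[1]=1,low[2]=5,low[3]=1,low[4]=?,low[5]=1,low[6]=1); scc=(scc[0]=1,scc[1]=0,scc[2]=2,scc[3]=0,scc[4]=?,scc[5]=0,scc[6]=0)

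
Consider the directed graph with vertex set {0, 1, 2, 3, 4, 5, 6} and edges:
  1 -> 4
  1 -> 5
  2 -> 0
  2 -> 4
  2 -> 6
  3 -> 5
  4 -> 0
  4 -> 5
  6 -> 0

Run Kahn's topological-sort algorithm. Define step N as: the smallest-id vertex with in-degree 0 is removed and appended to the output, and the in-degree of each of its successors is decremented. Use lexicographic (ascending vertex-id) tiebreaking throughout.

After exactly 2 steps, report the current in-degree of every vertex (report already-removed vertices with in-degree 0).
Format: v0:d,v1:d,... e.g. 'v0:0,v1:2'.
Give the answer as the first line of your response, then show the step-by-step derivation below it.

v0:2,v1:0,v2:0,v3:0,v4:0,v5:2,v6:0

step 1: output 1; order=[1]; indeg=(3,0,0,0,1,2,1)
step 2: output 2; order=[1,2]; indeg=(2,0,0,0,0,2,0)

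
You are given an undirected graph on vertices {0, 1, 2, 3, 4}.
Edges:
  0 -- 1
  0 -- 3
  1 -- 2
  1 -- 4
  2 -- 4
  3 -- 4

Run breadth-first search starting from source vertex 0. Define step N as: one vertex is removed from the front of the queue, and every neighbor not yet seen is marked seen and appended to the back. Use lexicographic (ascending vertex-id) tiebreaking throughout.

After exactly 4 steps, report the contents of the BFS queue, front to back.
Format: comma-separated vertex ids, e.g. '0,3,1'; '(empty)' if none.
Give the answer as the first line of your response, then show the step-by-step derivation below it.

4

step 1: dequeue 0; queue=[1,3]; order=0
step 2: dequeue 1; queue=[3,2,4]; order=0,1
step 3: dequeue 3; queue=[2,4]; order=0,1,3
step 4: dequeue 2; queue=[4]; order=0,1,3,2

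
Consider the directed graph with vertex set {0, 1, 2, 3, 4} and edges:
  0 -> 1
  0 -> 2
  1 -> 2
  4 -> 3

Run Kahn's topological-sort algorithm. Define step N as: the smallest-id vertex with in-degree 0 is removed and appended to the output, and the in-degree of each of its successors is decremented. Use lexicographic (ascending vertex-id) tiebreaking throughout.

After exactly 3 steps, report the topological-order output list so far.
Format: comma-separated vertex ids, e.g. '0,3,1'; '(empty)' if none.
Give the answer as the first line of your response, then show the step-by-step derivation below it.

0,1,2

step 1: output 0; order=[0]; indeg=(0,0,1,1,0)
step 2: output 1; order=[0,1]; indeg=(0,0,0,1,0)
step 3: output 2; order=[0,1,2]; indeg=(0,0,0,1,0)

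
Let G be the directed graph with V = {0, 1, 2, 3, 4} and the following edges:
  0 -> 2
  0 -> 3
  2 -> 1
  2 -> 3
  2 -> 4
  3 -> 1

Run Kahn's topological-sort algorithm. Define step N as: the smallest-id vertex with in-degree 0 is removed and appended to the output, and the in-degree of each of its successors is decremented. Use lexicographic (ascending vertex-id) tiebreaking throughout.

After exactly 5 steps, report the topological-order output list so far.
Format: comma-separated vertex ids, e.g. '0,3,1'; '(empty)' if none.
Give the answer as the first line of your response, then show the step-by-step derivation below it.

0,2,3,1,4

step 1: output 0; order=[0]; indeg=(0,2,0,1,1)
step 2: output 2; order=[0,2]; indeg=(0,1,0,0,0)
step 3: output 3; order=[0,2,3]; indeg=(0,0,0,0,0)
step 4: output 1; order=[0,2,3,1]; indeg=(0,0,0,0,0)
step 5: output 4; order=[0,2,3,1,4]; indeg=(0,0,0,0,0)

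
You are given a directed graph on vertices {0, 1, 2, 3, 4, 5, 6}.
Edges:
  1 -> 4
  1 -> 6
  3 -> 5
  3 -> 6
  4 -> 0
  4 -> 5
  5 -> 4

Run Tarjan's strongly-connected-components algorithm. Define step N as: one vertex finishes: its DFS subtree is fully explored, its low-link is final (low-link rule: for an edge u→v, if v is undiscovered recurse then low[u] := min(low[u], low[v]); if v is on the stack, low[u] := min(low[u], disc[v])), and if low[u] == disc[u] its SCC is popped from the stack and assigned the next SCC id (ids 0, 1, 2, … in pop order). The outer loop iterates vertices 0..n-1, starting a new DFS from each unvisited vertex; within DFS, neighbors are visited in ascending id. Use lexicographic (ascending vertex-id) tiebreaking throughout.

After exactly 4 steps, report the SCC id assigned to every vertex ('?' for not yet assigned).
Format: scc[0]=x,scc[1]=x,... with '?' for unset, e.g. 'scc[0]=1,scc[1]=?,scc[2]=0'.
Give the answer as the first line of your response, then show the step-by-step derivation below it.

scc[0]=0,scc[1]=?,scc[2]=?,scc[3]=?,scc[4]=1,scc[5]=1,scc[6]=2

step 1: low=(low[0]=0,low[1]=?,low[2]=?,low[3]=?,low[4]=?,low[5]=?,low[6]=?); scc=(scc[0]=0,scc[1]=?,scc[2]=?,scc[3]=?,scc[4]=?,scc[5]=?,scc[6]=?)
step 2: low=(low[0]=0,low[1]=1,low[2]=?,low[3]=?,low[4]=2,low[5]=2,low[6]=?); scc=(scc[0]=0,scc[1]=?,scc[2]=?,scc[3]=?,scc[4]=?,scc[5]=?,scc[6]=?)
step 3: low=(low[0]=0,low[1]=1,low[2]=?,low[3]=?,low[4]=2,low[5]=2,low[6]=?); scc=(scc[0]=0,scc[1]=?,scc[2]=?,scc[3]=?,scc[4]=1,scc[5]=1,scc[6]=?)
step 4: low=(low[0]=0,low[1]=1,low[2]=?,low[3]=?,low[4]=2,low[5]=2,low[6]=4); scc=(scc[0]=0,scc[1]=?,scc[2]=?,scc[3]=?,scc[4]=1,scc[5]=1,scc[6]=2)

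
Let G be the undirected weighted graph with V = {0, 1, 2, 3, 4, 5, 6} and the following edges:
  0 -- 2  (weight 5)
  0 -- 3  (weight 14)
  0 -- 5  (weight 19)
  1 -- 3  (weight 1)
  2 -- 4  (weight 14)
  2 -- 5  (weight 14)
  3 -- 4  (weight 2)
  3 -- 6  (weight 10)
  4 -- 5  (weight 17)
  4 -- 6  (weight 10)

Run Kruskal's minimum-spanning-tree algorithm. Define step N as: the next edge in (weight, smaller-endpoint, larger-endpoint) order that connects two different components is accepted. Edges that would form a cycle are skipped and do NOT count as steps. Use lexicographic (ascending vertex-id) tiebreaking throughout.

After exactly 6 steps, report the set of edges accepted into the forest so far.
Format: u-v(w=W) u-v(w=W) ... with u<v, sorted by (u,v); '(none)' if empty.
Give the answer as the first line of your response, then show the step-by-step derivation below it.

0-2(w=5) 0-3(w=14) 1-3(w=1) 2-5(w=14) 3-4(w=2) 3-6(w=10)

step 1: add edge 1-3 (w=1); MST = {1-3(w=1)}
step 2: add edge 3-4 (w=2); MST = {1-3(w=1) 3-4(w=2)}
step 3: add edge 0-2 (w=5); MST = {0-2(w=5) 1-3(w=1) 3-4(w=2)}
step 4: add edge 3-6 (w=10); MST = {0-2(w=5) 1-3(w=1) 3-4(w=2) 3-6(w=10)}
step 5: add edge 0-3 (w=14); MST = {0-2(w=5) 0-3(w=14) 1-3(w=1) 3-4(w=2) 3-6(w=10)}
step 6: add edge 2-5 (w=14); MST = {0-2(w=5) 0-3(w=14) 1-3(w=1) 2-5(w=14) 3-4(w=2) 3-6(w=10)}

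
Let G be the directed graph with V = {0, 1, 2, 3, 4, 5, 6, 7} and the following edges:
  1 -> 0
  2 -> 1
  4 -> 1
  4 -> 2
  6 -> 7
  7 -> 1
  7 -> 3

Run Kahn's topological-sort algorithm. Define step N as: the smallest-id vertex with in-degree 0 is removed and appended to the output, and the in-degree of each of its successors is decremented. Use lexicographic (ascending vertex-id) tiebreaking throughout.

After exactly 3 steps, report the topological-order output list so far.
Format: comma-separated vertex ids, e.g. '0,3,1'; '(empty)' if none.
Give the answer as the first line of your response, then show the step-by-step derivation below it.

4,2,5

step 1: output 4; order=[4]; indeg=(1,2,0,1,0,0,0,1)
step 2: output 2; order=[4,2]; indeg=(1,1,0,1,0,0,0,1)
step 3: output 5; order=[4,2,5]; indeg=(1,1,0,1,0,0,0,1)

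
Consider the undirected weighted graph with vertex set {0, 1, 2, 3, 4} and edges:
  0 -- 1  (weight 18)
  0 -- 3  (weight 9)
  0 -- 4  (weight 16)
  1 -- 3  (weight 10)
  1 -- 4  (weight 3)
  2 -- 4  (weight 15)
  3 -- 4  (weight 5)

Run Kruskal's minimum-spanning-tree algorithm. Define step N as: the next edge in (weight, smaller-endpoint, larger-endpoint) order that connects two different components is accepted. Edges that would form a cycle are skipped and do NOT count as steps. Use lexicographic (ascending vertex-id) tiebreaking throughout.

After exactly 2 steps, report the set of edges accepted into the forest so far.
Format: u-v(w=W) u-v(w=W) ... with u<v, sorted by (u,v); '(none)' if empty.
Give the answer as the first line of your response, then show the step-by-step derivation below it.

1-4(w=3) 3-4(w=5)

step 1: add edge 1-4 (w=3); MST = {1-4(w=3)}
step 2: add edge 3-4 (w=5); MST = {1-4(w=3) 3-4(w=5)}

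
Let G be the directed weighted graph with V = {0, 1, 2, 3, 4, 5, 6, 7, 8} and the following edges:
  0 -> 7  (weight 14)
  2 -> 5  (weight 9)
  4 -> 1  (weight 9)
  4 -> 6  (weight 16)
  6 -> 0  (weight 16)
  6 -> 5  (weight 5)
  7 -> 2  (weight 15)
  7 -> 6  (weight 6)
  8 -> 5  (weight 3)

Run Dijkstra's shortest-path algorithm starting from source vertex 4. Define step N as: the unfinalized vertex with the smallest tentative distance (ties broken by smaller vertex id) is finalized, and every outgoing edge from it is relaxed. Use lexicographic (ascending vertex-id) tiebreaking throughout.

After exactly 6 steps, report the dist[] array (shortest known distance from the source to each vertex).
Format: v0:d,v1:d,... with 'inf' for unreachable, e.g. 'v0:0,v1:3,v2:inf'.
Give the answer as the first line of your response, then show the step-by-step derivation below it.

v0:32,v1:9,v2:61,v3:inf,v4:0,v5:21,v6:16,v7:46,v8:inf

step 1: dist = v0:inf,v1:9,v2:inf,v3:inf,v4:0,v5:inf,v6:16,v7:inf,v8:inf
step 2: dist = v0:inf,v1:9,v2:inf,v3:inf,v4:0,v5:inf,v6:16,v7:inf,v8:inf
step 3: dist = v0:32,v1:9,v2:inf,v3:inf,v4:0,v5:21,v6:16,v7:inf,v8:inf
step 4: dist = v0:32,v1:9,v2:inf,v3:inf,v4:0,v5:21,v6:16,v7:inf,v8:inf
step 5: dist = v0:32,v1:9,v2:inf,v3:inf,v4:0,v5:21,v6:16,v7:46,v8:inf
step 6: dist = v0:32,v1:9,v2:61,v3:inf,v4:0,v5:21,v6:16,v7:46,v8:inf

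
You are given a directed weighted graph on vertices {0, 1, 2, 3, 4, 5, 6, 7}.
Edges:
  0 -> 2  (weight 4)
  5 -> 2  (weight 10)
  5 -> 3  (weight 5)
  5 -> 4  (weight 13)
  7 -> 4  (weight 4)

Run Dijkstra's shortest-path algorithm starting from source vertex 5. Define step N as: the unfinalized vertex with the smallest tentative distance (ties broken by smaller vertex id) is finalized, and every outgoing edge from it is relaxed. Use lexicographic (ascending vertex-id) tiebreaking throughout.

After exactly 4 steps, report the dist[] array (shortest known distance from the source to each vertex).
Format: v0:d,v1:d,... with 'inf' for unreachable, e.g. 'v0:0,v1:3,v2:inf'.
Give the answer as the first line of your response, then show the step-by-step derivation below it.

v0:inf,v1:inf,v2:10,v3:5,v4:13,v5:0,v6:inf,v7:inf

step 1: dist = v0:inf,v1:inf,v2:10,v3:5,v4:13,v5:0,v6:inf,v7:inf
step 2: dist = v0:inf,v1:inf,v2:10,v3:5,v4:13,v5:0,v6:inf,v7:inf
step 3: dist = v0:inf,v1:inf,v2:10,v3:5,v4:13,v5:0,v6:inf,v7:inf
step 4: dist = v0:inf,v1:inf,v2:10,v3:5,v4:13,v5:0,v6:inf,v7:inf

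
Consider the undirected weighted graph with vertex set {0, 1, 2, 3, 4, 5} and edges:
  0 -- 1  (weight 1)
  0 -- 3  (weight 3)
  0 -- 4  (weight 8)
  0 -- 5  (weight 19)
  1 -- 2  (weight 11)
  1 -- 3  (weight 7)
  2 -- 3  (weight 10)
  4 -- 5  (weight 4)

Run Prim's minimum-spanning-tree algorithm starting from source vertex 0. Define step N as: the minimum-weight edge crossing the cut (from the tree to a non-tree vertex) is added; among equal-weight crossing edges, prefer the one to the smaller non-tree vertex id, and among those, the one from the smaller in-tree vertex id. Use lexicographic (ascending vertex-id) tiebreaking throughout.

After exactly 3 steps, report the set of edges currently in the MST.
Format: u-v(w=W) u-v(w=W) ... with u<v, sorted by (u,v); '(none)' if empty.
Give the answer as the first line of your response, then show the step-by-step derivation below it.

0-1(w=1) 0-3(w=3) 0-4(w=8)

step 1: add edge 0-1 (w=1); MST = {0-1(w=1)}
step 2: add edge 0-3 (w=3); MST = {0-1(w=1) 0-3(w=3)}
step 3: add edge 0-4 (w=8); MST = {0-1(w=1) 0-3(w=3) 0-4(w=8)}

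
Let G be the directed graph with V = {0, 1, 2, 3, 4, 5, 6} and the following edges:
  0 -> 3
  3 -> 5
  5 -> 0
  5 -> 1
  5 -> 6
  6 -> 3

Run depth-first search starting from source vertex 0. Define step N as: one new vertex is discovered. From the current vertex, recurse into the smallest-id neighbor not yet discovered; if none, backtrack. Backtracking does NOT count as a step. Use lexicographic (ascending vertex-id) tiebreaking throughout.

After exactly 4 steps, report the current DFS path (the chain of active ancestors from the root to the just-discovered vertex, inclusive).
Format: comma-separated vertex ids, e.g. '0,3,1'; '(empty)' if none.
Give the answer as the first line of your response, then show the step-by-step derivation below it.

0,3,5,1

step 1: discover 0; path=0; order=0
step 2: discover 3; path=0>3; order=0,3
step 3: discover 5; path=0>3>5; order=0,3,5
step 4: discover 1; path=0>3>5>1; order=0,3,5,1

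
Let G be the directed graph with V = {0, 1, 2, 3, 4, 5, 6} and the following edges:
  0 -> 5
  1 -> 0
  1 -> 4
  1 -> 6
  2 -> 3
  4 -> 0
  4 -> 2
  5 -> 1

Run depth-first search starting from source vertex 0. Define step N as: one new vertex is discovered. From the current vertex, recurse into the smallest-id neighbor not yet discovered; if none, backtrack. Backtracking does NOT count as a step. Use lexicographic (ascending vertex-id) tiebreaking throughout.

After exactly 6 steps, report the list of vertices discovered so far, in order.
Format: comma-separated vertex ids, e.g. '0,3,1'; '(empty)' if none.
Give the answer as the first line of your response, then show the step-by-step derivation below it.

0,5,1,4,2,3

step 1: discover 0; path=0; order=0
step 2: discover 5; path=0>5; order=0,5
step 3: discover 1; path=0>5>1; order=0,5,1
step 4: discover 4; path=0>5>1>4; order=0,5,1,4
step 5: discover 2; path=0>5>1>4>2; order=0,5,1,4,2
step 6: discover 3; path=0>5>1>4>2>3; order=0,5,1,4,2,3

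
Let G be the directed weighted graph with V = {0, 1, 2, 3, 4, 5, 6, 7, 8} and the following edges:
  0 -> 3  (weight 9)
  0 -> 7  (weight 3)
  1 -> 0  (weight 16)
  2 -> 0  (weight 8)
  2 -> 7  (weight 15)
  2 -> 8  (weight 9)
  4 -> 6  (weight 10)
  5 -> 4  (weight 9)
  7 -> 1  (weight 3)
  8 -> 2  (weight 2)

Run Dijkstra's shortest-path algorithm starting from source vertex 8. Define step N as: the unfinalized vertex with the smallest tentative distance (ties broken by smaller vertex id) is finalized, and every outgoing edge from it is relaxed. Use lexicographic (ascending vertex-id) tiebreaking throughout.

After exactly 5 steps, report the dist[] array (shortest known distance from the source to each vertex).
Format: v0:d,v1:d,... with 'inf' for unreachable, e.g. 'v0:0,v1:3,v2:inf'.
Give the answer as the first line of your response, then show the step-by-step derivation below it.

v0:10,v1:16,v2:2,v3:19,v4:inf,v5:inf,v6:inf,v7:13,v8:0

step 1: dist = v0:inf,v1:inf,v2:2,v3:inf,v4:inf,v5:inf,v6:inf,v7:inf,v8:0
step 2: dist = v0:10,v1:inf,v2:2,v3:inf,v4:inf,v5:inf,v6:inf,v7:17,v8:0
step 3: dist = v0:10,v1:inf,v2:2,v3:19,v4:inf,v5:inf,v6:inf,v7:13,v8:0
step 4: dist = v0:10,v1:16,v2:2,v3:19,v4:inf,v5:inf,v6:inf,v7:13,v8:0
step 5: dist = v0:10,v1:16,v2:2,v3:19,v4:inf,v5:inf,v6:inf,v7:13,v8:0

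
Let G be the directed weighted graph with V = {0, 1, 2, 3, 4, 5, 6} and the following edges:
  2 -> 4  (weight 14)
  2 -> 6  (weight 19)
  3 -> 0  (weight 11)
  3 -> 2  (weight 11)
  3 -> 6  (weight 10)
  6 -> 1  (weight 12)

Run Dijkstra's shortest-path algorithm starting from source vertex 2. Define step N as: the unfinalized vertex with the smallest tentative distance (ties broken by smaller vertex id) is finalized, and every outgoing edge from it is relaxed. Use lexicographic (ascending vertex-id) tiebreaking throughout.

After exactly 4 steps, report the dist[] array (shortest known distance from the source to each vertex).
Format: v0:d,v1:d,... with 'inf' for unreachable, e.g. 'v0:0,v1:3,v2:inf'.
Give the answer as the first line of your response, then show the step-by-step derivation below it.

v0:inf,v1:31,v2:0,v3:inf,v4:14,v5:inf,v6:19

step 1: dist = v0:inf,v1:inf,v2:0,v3:inf,v4:14,v5:inf,v6:19
step 2: dist = v0:inf,v1:inf,v2:0,v3:inf,v4:14,v5:inf,v6:19
step 3: dist = v0:inf,v1:31,v2:0,v3:inf,v4:14,v5:inf,v6:19
step 4: dist = v0:inf,v1:31,v2:0,v3:inf,v4:14,v5:inf,v6:19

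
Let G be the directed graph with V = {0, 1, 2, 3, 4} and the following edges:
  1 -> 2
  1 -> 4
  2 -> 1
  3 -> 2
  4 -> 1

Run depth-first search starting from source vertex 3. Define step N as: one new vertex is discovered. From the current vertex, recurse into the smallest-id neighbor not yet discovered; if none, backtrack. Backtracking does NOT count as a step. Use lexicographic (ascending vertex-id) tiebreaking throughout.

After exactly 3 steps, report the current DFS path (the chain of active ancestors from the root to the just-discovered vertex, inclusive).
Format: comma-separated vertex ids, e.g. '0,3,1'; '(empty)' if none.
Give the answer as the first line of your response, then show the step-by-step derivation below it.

3,2,1

step 1: discover 3; path=3; order=3
step 2: discover 2; path=3>2; order=3,2
step 3: discover 1; path=3>2>1; order=3,2,1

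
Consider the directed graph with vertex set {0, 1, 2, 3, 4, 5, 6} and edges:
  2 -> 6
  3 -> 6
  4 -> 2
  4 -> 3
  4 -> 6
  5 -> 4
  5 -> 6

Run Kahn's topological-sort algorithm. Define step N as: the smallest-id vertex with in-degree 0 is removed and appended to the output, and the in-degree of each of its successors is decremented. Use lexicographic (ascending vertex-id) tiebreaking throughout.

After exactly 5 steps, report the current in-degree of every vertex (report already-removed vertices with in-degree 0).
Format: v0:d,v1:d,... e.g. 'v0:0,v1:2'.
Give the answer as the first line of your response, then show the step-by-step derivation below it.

v0:0,v1:0,v2:0,v3:0,v4:0,v5:0,v6:1

step 1: output 0; order=[0]; indeg=(0,0,1,1,1,0,4)
step 2: output 1; order=[0,1]; indeg=(0,0,1,1,1,0,4)
step 3: output 5; order=[0,1,5]; indeg=(0,0,1,1,0,0,3)
step 4: output 4; order=[0,1,5,4]; indeg=(0,0,0,0,0,0,2)
step 5: output 2; order=[0,1,5,4,2]; indeg=(0,0,0,0,0,0,1)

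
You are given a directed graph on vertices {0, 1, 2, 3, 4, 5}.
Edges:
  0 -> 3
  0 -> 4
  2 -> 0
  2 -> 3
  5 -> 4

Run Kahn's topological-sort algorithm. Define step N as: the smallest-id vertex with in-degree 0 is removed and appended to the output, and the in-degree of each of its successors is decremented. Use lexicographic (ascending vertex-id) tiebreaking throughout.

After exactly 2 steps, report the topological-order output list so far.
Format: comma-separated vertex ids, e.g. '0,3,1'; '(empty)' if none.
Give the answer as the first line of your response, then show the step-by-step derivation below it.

1,2

step 1: output 1; order=[1]; indeg=(1,0,0,2,2,0)
step 2: output 2; order=[1,2]; indeg=(0,0,0,1,2,0)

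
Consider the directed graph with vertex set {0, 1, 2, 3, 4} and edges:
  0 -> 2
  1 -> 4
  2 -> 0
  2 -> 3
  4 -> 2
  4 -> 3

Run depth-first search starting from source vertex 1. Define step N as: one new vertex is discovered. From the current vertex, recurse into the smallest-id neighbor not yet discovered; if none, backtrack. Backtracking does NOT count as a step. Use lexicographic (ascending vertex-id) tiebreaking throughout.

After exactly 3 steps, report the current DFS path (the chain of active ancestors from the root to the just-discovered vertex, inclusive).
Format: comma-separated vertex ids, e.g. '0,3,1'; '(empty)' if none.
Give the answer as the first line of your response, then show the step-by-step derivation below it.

1,4,2

step 1: discover 1; path=1; order=1
step 2: discover 4; path=1>4; order=1,4
step 3: discover 2; path=1>4>2; order=1,4,2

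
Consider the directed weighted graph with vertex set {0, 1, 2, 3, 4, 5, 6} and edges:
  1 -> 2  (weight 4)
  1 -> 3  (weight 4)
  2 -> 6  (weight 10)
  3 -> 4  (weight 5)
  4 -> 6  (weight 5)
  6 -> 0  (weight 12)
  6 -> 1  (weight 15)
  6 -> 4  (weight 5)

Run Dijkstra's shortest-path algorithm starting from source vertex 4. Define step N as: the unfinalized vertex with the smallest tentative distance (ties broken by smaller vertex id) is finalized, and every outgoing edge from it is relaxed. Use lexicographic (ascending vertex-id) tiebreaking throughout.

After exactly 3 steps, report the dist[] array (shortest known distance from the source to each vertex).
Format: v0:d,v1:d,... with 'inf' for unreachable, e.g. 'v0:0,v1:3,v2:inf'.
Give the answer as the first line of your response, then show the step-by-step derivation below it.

v0:17,v1:20,v2:inf,v3:inf,v4:0,v5:inf,v6:5

step 1: dist = v0:inf,v1:inf,v2:inf,v3:inf,v4:0,v5:inf,v6:5
step 2: dist = v0:17,v1:20,v2:inf,v3:inf,v4:0,v5:inf,v6:5
step 3: dist = v0:17,v1:20,v2:inf,v3:inf,v4:0,v5:inf,v6:5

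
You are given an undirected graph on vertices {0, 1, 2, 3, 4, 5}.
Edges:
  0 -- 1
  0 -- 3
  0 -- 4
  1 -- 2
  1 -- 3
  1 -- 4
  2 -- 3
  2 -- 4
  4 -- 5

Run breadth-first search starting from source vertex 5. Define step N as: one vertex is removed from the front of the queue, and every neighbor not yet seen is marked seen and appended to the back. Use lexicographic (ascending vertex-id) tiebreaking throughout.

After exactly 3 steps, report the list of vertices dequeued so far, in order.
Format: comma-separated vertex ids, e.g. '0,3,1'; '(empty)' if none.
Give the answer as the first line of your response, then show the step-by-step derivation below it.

5,4,0

step 1: dequeue 5; queue=[4]; order=5
step 2: dequeue 4; queue=[0,1,2]; order=5,4
step 3: dequeue 0; queue=[1,2,3]; order=5,4,0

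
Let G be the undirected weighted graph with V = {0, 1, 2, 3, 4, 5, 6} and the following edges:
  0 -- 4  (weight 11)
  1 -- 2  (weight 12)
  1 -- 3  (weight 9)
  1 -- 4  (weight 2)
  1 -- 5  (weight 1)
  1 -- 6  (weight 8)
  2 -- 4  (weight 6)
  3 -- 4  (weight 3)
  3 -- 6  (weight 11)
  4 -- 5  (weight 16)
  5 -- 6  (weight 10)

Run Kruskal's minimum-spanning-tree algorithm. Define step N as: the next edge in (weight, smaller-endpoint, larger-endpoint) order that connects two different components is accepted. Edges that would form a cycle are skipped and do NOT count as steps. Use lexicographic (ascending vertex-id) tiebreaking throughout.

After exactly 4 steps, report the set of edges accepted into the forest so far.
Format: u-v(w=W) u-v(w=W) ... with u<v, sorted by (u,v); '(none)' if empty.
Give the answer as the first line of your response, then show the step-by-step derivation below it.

1-4(w=2) 1-5(w=1) 2-4(w=6) 3-4(w=3)

step 1: add edge 1-5 (w=1); MST = {1-5(w=1)}
step 2: add edge 1-4 (w=2); MST = {1-4(w=2) 1-5(w=1)}
step 3: add edge 3-4 (w=3); MST = {1-4(w=2) 1-5(w=1) 3-4(w=3)}
step 4: add edge 2-4 (w=6); MST = {1-4(w=2) 1-5(w=1) 2-4(w=6) 3-4(w=3)}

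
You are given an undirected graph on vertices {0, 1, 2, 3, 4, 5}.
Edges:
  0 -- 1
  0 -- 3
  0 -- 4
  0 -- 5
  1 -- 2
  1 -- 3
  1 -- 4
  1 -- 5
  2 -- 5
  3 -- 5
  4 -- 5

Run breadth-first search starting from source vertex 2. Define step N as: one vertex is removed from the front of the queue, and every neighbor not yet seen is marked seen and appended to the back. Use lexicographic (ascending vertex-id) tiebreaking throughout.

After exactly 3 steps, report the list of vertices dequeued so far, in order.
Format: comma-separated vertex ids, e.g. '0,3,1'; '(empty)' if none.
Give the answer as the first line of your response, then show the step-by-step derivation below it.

2,1,5

step 1: dequeue 2; queue=[1,5]; order=2
step 2: dequeue 1; queue=[5,0,3,4]; order=2,1
step 3: dequeue 5; queue=[0,3,4]; order=2,1,5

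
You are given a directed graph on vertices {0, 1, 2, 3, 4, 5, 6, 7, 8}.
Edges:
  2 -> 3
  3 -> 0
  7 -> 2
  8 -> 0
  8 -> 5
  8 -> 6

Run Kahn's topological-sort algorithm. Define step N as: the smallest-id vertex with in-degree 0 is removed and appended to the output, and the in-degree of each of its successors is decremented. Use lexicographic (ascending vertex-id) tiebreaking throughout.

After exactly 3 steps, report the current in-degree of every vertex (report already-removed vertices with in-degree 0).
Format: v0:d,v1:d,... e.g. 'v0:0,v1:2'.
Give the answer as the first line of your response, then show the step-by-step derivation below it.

v0:2,v1:0,v2:0,v3:1,v4:0,v5:1,v6:1,v7:0,v8:0

step 1: output 1; order=[1]; indeg=(2,0,1,1,0,1,1,0,0)
step 2: output 4; order=[1,4]; indeg=(2,0,1,1,0,1,1,0,0)
step 3: output 7; order=[1,4,7]; indeg=(2,0,0,1,0,1,1,0,0)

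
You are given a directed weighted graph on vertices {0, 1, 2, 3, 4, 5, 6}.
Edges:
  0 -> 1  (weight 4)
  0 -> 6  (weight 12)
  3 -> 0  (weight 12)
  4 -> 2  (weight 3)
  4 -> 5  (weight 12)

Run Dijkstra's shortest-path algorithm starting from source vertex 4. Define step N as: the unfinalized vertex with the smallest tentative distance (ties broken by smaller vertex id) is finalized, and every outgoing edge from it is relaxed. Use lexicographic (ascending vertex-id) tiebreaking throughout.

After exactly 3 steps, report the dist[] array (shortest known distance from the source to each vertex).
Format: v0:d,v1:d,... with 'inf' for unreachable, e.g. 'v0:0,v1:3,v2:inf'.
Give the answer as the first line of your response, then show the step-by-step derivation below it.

v0:inf,v1:inf,v2:3,v3:inf,v4:0,v5:12,v6:inf

step 1: dist = v0:inf,v1:inf,v2:3,v3:inf,v4:0,v5:12,v6:inf
step 2: dist = v0:inf,v1:inf,v2:3,v3:inf,v4:0,v5:12,v6:inf
step 3: dist = v0:inf,v1:inf,v2:3,v3:inf,v4:0,v5:12,v6:inf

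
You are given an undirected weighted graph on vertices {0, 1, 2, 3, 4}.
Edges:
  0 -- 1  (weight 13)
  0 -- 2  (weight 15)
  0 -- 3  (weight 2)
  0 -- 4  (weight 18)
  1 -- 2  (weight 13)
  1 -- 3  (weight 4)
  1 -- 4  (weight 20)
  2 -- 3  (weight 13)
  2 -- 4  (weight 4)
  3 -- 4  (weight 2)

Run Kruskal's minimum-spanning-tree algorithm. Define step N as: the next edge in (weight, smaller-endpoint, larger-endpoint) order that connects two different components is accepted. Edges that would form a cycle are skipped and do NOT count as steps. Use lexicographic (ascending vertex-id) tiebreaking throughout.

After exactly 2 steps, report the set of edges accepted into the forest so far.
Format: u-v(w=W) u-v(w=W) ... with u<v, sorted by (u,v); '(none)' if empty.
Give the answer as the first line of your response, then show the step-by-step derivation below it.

0-3(w=2) 3-4(w=2)

step 1: add edge 0-3 (w=2); MST = {0-3(w=2)}
step 2: add edge 3-4 (w=2); MST = {0-3(w=2) 3-4(w=2)}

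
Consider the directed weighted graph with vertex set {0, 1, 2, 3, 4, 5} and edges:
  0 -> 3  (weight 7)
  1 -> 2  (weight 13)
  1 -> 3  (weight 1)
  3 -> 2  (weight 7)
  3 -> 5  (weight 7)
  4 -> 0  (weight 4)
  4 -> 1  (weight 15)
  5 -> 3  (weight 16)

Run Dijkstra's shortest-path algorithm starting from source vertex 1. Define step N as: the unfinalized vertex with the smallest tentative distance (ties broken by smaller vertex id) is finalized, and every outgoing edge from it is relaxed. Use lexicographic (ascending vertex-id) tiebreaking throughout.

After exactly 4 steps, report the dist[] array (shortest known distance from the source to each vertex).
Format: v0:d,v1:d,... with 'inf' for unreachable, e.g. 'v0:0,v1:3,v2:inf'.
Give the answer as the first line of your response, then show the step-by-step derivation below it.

v0:inf,v1:0,v2:8,v3:1,v4:inf,v5:8

step 1: dist = v0:inf,v1:0,v2:13,v3:1,v4:inf,v5:inf
step 2: dist = v0:inf,v1:0,v2:8,v3:1,v4:inf,v5:8
step 3: dist = v0:inf,v1:0,v2:8,v3:1,v4:inf,v5:8
step 4: dist = v0:inf,v1:0,v2:8,v3:1,v4:inf,v5:8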